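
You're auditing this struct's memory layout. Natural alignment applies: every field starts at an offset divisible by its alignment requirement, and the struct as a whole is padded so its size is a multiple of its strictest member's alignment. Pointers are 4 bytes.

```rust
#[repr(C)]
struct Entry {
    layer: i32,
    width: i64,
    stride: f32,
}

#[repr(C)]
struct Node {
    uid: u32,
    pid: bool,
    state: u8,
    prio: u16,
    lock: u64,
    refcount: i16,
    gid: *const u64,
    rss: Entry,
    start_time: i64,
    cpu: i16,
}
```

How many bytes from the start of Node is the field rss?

Entry: layer at 0 (size 4, align 4) → ends 4; pad 4 to align 8 for width; width at 8 (size 8, align 8) → ends 16; stride at 16 (size 4, align 4) → ends 20; tail pad 4 to reach multiple of 8; total 24 bytes, alignment 8
uid at 0 (size 4, align 4) → ends 4
pid at 4 (size 1, align 1) → ends 5
state at 5 (size 1, align 1) → ends 6
prio at 6 (size 2, align 2) → ends 8
lock at 8 (size 8, align 8) → ends 16
refcount at 16 (size 2, align 2) → ends 18
pad 2 to align 4 for gid
gid at 20 (size 4, align 4) → ends 24
rss at 24 (size 24, align 8) → ends 48

24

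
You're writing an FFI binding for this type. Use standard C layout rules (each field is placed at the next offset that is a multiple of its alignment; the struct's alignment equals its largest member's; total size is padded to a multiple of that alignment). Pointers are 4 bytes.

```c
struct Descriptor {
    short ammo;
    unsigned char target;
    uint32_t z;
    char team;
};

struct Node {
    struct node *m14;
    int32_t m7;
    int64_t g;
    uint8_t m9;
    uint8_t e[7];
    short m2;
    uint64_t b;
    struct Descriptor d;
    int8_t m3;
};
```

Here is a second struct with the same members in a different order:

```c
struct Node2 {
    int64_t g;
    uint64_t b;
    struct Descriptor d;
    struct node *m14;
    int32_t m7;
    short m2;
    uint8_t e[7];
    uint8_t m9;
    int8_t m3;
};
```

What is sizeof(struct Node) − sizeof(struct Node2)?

8

Descriptor: ammo at 0 (size 2, align 2) → ends 2; target at 2 (size 1, align 1) → ends 3; pad 1 to align 4 for z; z at 4 (size 4, align 4) → ends 8; team at 8 (size 1, align 1) → ends 9; tail pad 3 to reach multiple of 4; total 12 bytes, alignment 4
m14 at 0 (size 4, align 4) → ends 4
m7 at 4 (size 4, align 4) → ends 8
g at 8 (size 8, align 8) → ends 16
m9 at 16 (size 1, align 1) → ends 17
e at 17 (size 7, align 1) → ends 24
m2 at 24 (size 2, align 2) → ends 26
pad 6 to align 8 for b
b at 32 (size 8, align 8) → ends 40
d at 40 (size 12, align 4) → ends 52
m3 at 52 (size 1, align 1) → ends 53
tail pad 3 to reach multiple of 8
total 56 bytes, alignment 8
— Node2 —
g at 0 (size 8, align 8) → ends 8
b at 8 (size 8, align 8) → ends 16
d at 16 (size 12, align 4) → ends 28
m14 at 28 (size 4, align 4) → ends 32
m7 at 32 (size 4, align 4) → ends 36
m2 at 36 (size 2, align 2) → ends 38
e at 38 (size 7, align 1) → ends 45
m9 at 45 (size 1, align 1) → ends 46
m3 at 46 (size 1, align 1) → ends 47
tail pad 1 to reach multiple of 8
total 48 bytes, alignment 8
56 − 48 = 8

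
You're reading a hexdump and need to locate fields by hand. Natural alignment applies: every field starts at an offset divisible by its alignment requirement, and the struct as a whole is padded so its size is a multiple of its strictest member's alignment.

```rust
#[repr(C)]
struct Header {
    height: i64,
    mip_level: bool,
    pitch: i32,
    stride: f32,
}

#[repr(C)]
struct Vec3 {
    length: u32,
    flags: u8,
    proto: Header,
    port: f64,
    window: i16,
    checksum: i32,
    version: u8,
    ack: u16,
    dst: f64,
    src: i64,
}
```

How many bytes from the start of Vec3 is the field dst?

56

Header: @0: height [8B, align 8] → 8; @8: mip_level [1B, align 1] → 9; +3 pad (align 4); @12: pitch [4B, align 4] → 16; @16: stride [4B, align 4] → 20; +4 tail pad (align 8); size 24, align 8
@0: length [4B, align 4] → 4
@4: flags [1B, align 1] → 5
+3 pad (align 8)
@8: proto [24B, align 8] → 32
@32: port [8B, align 8] → 40
@40: window [2B, align 2] → 42
+2 pad (align 4)
@44: checksum [4B, align 4] → 48
@48: version [1B, align 1] → 49
+1 pad (align 2)
@50: ack [2B, align 2] → 52
+4 pad (align 8)
@56: dst [8B, align 8] → 64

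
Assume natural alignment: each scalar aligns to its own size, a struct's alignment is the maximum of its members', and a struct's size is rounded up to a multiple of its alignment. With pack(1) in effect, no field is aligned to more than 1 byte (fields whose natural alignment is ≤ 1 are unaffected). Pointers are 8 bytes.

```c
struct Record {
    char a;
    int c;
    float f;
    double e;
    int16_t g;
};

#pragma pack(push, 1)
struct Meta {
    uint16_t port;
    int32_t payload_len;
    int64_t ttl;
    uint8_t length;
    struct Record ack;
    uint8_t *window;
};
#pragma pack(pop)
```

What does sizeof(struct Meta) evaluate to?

Record: 0..1  a  (1B, 1-aligned); 1..4  -- padding (3B); 4..8  c  (4B, 4-aligned); 8..12  f  (4B, 4-aligned); 12..16  -- padding (4B); 16..24  e  (8B, 8-aligned); 24..26  g  (2B, 2-aligned); 26..32  -- tail padding (6B); sizeof = 32, alignof = 8
0..2  port  (2B, 1-aligned)
2..6  payload_len  (4B, 1-aligned)
6..14  ttl  (8B, 1-aligned)
14..15  length  (1B, 1-aligned)
15..47  ack  (32B, 1-aligned)
47..55  window  (8B, 1-aligned)
sizeof = 55, alignof = 1

55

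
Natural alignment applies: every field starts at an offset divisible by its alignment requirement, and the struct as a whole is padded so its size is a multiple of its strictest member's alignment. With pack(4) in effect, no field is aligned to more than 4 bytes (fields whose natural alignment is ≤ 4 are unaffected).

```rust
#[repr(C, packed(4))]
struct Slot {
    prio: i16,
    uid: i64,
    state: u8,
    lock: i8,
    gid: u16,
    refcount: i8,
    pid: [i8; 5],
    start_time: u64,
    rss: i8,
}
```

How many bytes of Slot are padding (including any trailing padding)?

7

0..2  prio  (2B, 2-aligned)
2..4  -- padding (2B)
4..12  uid  (8B, 4-aligned)
12..13  state  (1B, 1-aligned)
13..14  lock  (1B, 1-aligned)
14..16  gid  (2B, 2-aligned)
16..17  refcount  (1B, 1-aligned)
17..22  pid  (5B, 1-aligned)
22..24  -- padding (2B)
24..32  start_time  (8B, 4-aligned)
32..33  rss  (1B, 1-aligned)
33..36  -- tail padding (3B)
sizeof = 36, alignof = 4
data bytes 29, size 36 → padding 7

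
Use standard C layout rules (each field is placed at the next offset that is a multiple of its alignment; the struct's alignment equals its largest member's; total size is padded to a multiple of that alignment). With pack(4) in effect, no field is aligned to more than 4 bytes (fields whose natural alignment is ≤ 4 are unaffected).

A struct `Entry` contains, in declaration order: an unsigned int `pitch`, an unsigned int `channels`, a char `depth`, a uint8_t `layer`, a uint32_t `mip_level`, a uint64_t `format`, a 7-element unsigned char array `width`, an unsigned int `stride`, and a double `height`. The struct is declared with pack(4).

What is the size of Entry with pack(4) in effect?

44

pitch at 0 (size 4, align 4) → ends 4
channels at 4 (size 4, align 4) → ends 8
depth at 8 (size 1, align 1) → ends 9
layer at 9 (size 1, align 1) → ends 10
pad 2 to align 4 for mip_level
mip_level at 12 (size 4, align 4) → ends 16
format at 16 (size 8, align 4) → ends 24
width at 24 (size 7, align 1) → ends 31
pad 1 to align 4 for stride
stride at 32 (size 4, align 4) → ends 36
height at 36 (size 8, align 4) → ends 44
total 44 bytes, alignment 4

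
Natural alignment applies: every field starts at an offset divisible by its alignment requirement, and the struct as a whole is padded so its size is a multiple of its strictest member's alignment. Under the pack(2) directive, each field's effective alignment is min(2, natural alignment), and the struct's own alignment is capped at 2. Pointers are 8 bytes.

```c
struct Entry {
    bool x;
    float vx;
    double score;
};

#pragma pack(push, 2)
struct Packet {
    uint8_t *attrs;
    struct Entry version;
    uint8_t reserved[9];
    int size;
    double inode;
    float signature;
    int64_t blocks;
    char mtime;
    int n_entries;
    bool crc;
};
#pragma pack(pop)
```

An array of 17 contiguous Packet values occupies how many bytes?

Entry: @0: x [1B, align 1] → 1; +3 pad (align 4); @4: vx [4B, align 4] → 8; @8: score [8B, align 8] → 16; size 16, align 8
@0: attrs [8B, align 2] → 8
@8: version [16B, align 2] → 24
@24: reserved [9B, align 1] → 33
+1 pad (align 2)
@34: size [4B, align 2] → 38
@38: inode [8B, align 2] → 46
@46: signature [4B, align 2] → 50
@50: blocks [8B, align 2] → 58
@58: mtime [1B, align 1] → 59
+1 pad (align 2)
@60: n_entries [4B, align 2] → 64
@64: crc [1B, align 1] → 65
+1 tail pad (align 2)
size 66, align 2
array of 17: 17 × 66 = 1122

1122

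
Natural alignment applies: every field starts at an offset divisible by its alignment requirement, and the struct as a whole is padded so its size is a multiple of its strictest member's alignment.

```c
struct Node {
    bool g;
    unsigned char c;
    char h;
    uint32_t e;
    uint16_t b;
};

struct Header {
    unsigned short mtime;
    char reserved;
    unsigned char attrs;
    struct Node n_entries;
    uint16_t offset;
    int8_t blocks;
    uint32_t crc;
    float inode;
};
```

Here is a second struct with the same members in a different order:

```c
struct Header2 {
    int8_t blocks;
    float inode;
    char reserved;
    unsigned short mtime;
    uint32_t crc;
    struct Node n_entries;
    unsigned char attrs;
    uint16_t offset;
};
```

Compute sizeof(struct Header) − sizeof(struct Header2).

-4

Node: @0: g [1B, align 1] → 1; @1: c [1B, align 1] → 2; @2: h [1B, align 1] → 3; +1 pad (align 4); @4: e [4B, align 4] → 8; @8: b [2B, align 2] → 10; +2 tail pad (align 4); size 12, align 4
@0: mtime [2B, align 2] → 2
@2: reserved [1B, align 1] → 3
@3: attrs [1B, align 1] → 4
@4: n_entries [12B, align 4] → 16
@16: offset [2B, align 2] → 18
@18: blocks [1B, align 1] → 19
+1 pad (align 4)
@20: crc [4B, align 4] → 24
@24: inode [4B, align 4] → 28
size 28, align 4
— Header2 —
@0: blocks [1B, align 1] → 1
+3 pad (align 4)
@4: inode [4B, align 4] → 8
@8: reserved [1B, align 1] → 9
+1 pad (align 2)
@10: mtime [2B, align 2] → 12
@12: crc [4B, align 4] → 16
@16: n_entries [12B, align 4] → 28
@28: attrs [1B, align 1] → 29
+1 pad (align 2)
@30: offset [2B, align 2] → 32
size 32, align 4
28 − 32 = -4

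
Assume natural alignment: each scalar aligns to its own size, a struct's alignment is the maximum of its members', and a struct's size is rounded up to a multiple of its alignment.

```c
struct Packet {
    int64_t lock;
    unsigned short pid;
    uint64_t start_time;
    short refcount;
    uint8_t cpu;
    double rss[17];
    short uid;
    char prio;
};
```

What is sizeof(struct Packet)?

0..8  lock  (8B, 8-aligned)
8..10  pid  (2B, 2-aligned)
10..16  -- padding (6B)
16..24  start_time  (8B, 8-aligned)
24..26  refcount  (2B, 2-aligned)
26..27  cpu  (1B, 1-aligned)
27..32  -- padding (5B)
32..168  rss  (136B, 8-aligned)
168..170  uid  (2B, 2-aligned)
170..171  prio  (1B, 1-aligned)
171..176  -- tail padding (5B)
sizeof = 176, alignof = 8

176 bytes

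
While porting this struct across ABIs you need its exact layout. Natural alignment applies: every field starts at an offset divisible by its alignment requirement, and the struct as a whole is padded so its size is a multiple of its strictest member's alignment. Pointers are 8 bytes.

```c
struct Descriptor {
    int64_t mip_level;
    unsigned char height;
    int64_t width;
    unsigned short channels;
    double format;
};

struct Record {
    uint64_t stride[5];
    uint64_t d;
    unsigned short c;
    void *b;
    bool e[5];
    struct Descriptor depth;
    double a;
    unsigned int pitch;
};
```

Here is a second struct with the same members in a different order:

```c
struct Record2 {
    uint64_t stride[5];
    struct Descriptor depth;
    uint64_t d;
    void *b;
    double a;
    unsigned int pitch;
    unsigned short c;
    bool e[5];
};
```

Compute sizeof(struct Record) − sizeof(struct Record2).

8

Descriptor: 0..8  mip_level  (8B, 8-aligned); 8..9  height  (1B, 1-aligned); 9..16  -- padding (7B); 16..24  width  (8B, 8-aligned); 24..26  channels  (2B, 2-aligned); 26..32  -- padding (6B); 32..40  format  (8B, 8-aligned); sizeof = 40, alignof = 8
0..40  stride  (40B, 8-aligned)
40..48  d  (8B, 8-aligned)
48..50  c  (2B, 2-aligned)
50..56  -- padding (6B)
56..64  b  (8B, 8-aligned)
64..69  e  (5B, 1-aligned)
69..72  -- padding (3B)
72..112  depth  (40B, 8-aligned)
112..120  a  (8B, 8-aligned)
120..124  pitch  (4B, 4-aligned)
124..128  -- tail padding (4B)
sizeof = 128, alignof = 8
— Record2 —
0..40  stride  (40B, 8-aligned)
40..80  depth  (40B, 8-aligned)
80..88  d  (8B, 8-aligned)
88..96  b  (8B, 8-aligned)
96..104  a  (8B, 8-aligned)
104..108  pitch  (4B, 4-aligned)
108..110  c  (2B, 2-aligned)
110..115  e  (5B, 1-aligned)
115..120  -- tail padding (5B)
sizeof = 120, alignof = 8
128 − 120 = 8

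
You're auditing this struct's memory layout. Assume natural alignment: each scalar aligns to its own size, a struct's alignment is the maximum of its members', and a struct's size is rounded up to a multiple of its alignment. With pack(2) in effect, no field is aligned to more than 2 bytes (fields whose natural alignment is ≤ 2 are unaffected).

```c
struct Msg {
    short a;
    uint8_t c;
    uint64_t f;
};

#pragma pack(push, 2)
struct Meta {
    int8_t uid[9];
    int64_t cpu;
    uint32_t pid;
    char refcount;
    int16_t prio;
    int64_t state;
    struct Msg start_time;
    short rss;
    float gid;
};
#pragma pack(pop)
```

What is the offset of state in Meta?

26

Msg: @0: a [2B, align 2] → 2; @2: c [1B, align 1] → 3; +5 pad (align 8); @8: f [8B, align 8] → 16; size 16, align 8
@0: uid [9B, align 1] → 9
+1 pad (align 2)
@10: cpu [8B, align 2] → 18
@18: pid [4B, align 2] → 22
@22: refcount [1B, align 1] → 23
+1 pad (align 2)
@24: prio [2B, align 2] → 26
@26: state [8B, align 2] → 34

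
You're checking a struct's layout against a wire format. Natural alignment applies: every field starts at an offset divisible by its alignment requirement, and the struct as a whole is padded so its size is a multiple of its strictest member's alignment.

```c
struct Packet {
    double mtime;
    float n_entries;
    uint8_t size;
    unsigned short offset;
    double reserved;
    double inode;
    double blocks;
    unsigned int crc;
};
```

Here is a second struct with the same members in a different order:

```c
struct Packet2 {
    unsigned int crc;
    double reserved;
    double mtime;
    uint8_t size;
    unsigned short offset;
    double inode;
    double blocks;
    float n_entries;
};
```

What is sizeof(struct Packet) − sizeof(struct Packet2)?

-8

mtime at 0 (size 8, align 8) → ends 8
n_entries at 8 (size 4, align 4) → ends 12
size at 12 (size 1, align 1) → ends 13
pad 1 to align 2 for offset
offset at 14 (size 2, align 2) → ends 16
reserved at 16 (size 8, align 8) → ends 24
inode at 24 (size 8, align 8) → ends 32
blocks at 32 (size 8, align 8) → ends 40
crc at 40 (size 4, align 4) → ends 44
tail pad 4 to reach multiple of 8
total 48 bytes, alignment 8
— Packet2 —
crc at 0 (size 4, align 4) → ends 4
pad 4 to align 8 for reserved
reserved at 8 (size 8, align 8) → ends 16
mtime at 16 (size 8, align 8) → ends 24
size at 24 (size 1, align 1) → ends 25
pad 1 to align 2 for offset
offset at 26 (size 2, align 2) → ends 28
pad 4 to align 8 for inode
inode at 32 (size 8, align 8) → ends 40
blocks at 40 (size 8, align 8) → ends 48
n_entries at 48 (size 4, align 4) → ends 52
tail pad 4 to reach multiple of 8
total 56 bytes, alignment 8
48 − 56 = -8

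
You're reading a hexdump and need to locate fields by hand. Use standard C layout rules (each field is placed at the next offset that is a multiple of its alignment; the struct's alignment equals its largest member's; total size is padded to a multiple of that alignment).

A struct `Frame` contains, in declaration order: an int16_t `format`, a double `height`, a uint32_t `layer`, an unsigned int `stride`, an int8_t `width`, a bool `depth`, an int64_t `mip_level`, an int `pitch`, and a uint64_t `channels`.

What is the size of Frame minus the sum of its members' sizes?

16

format at 0 (size 2, align 2) → ends 2
pad 6 to align 8 for height
height at 8 (size 8, align 8) → ends 16
layer at 16 (size 4, align 4) → ends 20
stride at 20 (size 4, align 4) → ends 24
width at 24 (size 1, align 1) → ends 25
depth at 25 (size 1, align 1) → ends 26
pad 6 to align 8 for mip_level
mip_level at 32 (size 8, align 8) → ends 40
pitch at 40 (size 4, align 4) → ends 44
pad 4 to align 8 for channels
channels at 48 (size 8, align 8) → ends 56
total 56 bytes, alignment 8
data bytes 40, size 56 → padding 16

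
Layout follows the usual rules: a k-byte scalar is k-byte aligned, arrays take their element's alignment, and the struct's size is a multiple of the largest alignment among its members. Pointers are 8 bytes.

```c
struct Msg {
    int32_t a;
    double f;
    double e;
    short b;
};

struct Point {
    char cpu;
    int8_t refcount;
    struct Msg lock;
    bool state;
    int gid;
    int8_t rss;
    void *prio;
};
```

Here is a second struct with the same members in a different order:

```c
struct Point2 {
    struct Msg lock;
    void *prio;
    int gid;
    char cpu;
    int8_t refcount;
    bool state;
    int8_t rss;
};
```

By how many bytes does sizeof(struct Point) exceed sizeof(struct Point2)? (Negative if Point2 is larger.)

16

Msg: @0: a [4B, align 4] → 4; +4 pad (align 8); @8: f [8B, align 8] → 16; @16: e [8B, align 8] → 24; @24: b [2B, align 2] → 26; +6 tail pad (align 8); size 32, align 8
@0: cpu [1B, align 1] → 1
@1: refcount [1B, align 1] → 2
+6 pad (align 8)
@8: lock [32B, align 8] → 40
@40: state [1B, align 1] → 41
+3 pad (align 4)
@44: gid [4B, align 4] → 48
@48: rss [1B, align 1] → 49
+7 pad (align 8)
@56: prio [8B, align 8] → 64
size 64, align 8
— Point2 —
@0: lock [32B, align 8] → 32
@32: prio [8B, align 8] → 40
@40: gid [4B, align 4] → 44
@44: cpu [1B, align 1] → 45
@45: refcount [1B, align 1] → 46
@46: state [1B, align 1] → 47
@47: rss [1B, align 1] → 48
size 48, align 8
64 − 48 = 16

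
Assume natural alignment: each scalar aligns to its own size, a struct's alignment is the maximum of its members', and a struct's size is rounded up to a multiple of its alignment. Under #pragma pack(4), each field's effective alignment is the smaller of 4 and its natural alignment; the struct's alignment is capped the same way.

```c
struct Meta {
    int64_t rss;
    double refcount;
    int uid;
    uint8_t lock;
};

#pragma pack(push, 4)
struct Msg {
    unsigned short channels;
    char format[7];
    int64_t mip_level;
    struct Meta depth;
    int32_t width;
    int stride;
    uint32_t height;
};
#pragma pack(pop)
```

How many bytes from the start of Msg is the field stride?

Meta: @0: rss [8B, align 8] → 8; @8: refcount [8B, align 8] → 16; @16: uid [4B, align 4] → 20; @20: lock [1B, align 1] → 21; +3 tail pad (align 8); size 24, align 8
@0: channels [2B, align 2] → 2
@2: format [7B, align 1] → 9
+3 pad (align 4)
@12: mip_level [8B, align 4] → 20
@20: depth [24B, align 4] → 44
@44: width [4B, align 4] → 48
@48: stride [4B, align 4] → 52

48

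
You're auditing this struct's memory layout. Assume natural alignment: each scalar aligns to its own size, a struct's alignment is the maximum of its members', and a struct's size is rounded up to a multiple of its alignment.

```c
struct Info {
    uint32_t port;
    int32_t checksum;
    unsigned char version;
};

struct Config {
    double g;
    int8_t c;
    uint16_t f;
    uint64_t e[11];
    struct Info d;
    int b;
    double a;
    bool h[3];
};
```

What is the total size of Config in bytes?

136

Info: @0: port [4B, align 4] → 4; @4: checksum [4B, align 4] → 8; @8: version [1B, align 1] → 9; +3 tail pad (align 4); size 12, align 4
@0: g [8B, align 8] → 8
@8: c [1B, align 1] → 9
+1 pad (align 2)
@10: f [2B, align 2] → 12
+4 pad (align 8)
@16: e [88B, align 8] → 104
@104: d [12B, align 4] → 116
@116: b [4B, align 4] → 120
@120: a [8B, align 8] → 128
@128: h [3B, align 1] → 131
+5 tail pad (align 8)
size 136, align 8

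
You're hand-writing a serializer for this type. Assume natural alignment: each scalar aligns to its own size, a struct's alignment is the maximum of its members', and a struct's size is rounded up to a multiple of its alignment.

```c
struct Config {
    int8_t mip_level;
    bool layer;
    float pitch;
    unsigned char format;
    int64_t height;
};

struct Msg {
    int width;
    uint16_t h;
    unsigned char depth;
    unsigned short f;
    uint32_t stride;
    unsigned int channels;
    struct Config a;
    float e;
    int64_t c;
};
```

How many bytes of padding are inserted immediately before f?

1

Config: mip_level at 0 (size 1, align 1) → ends 1; layer at 1 (size 1, align 1) → ends 2; pad 2 to align 4 for pitch; pitch at 4 (size 4, align 4) → ends 8; format at 8 (size 1, align 1) → ends 9; pad 7 to align 8 for height; height at 16 (size 8, align 8) → ends 24; total 24 bytes, alignment 8
width at 0 (size 4, align 4) → ends 4
h at 4 (size 2, align 2) → ends 6
depth at 6 (size 1, align 1) → ends 7
pad 1 to align 2 for f
f at 8 (size 2, align 2) → ends 10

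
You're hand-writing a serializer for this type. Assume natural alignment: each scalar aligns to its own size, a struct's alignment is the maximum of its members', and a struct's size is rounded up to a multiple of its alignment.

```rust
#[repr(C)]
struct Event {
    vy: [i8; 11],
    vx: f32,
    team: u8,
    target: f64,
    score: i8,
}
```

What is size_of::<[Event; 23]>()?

920

@0: vy [11B, align 1] → 11
+1 pad (align 4)
@12: vx [4B, align 4] → 16
@16: team [1B, align 1] → 17
+7 pad (align 8)
@24: target [8B, align 8] → 32
@32: score [1B, align 1] → 33
+7 tail pad (align 8)
size 40, align 8
array of 23: 23 × 40 = 920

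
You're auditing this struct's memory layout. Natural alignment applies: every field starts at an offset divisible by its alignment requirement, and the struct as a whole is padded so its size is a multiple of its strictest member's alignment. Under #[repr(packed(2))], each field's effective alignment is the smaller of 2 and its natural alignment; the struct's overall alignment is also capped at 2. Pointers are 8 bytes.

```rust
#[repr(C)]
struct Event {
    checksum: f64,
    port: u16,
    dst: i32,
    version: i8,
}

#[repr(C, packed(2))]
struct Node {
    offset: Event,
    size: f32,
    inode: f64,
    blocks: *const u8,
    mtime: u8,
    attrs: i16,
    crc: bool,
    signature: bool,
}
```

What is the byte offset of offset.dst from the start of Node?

Event: checksum at 0 (size 8, align 8) → ends 8; port at 8 (size 2, align 2) → ends 10; pad 2 to align 4 for dst; dst at 12 (size 4, align 4) → ends 16; version at 16 (size 1, align 1) → ends 17; tail pad 7 to reach multiple of 8; total 24 bytes, alignment 8
offset at 0 (size 24, align 2) → ends 24
within Event: dst at 12
0 + 12 = 12

12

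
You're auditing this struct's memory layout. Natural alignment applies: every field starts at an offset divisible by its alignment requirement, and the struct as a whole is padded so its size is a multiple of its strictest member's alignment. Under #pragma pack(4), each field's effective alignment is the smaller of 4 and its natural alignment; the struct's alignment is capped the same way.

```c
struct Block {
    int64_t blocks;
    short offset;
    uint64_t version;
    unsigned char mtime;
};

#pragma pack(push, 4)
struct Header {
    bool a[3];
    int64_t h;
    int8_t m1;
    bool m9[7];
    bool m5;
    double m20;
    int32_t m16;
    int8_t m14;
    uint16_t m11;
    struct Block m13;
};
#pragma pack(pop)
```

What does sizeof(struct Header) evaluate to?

72

Block: 0..8  blocks  (8B, 8-aligned); 8..10  offset  (2B, 2-aligned); 10..16  -- padding (6B); 16..24  version  (8B, 8-aligned); 24..25  mtime  (1B, 1-aligned); 25..32  -- tail padding (7B); sizeof = 32, alignof = 8
0..3  a  (3B, 1-aligned)
3..4  -- padding (1B)
4..12  h  (8B, 4-aligned)
12..13  m1  (1B, 1-aligned)
13..20  m9  (7B, 1-aligned)
20..21  m5  (1B, 1-aligned)
21..24  -- padding (3B)
24..32  m20  (8B, 4-aligned)
32..36  m16  (4B, 4-aligned)
36..37  m14  (1B, 1-aligned)
37..38  -- padding (1B)
38..40  m11  (2B, 2-aligned)
40..72  m13  (32B, 4-aligned)
sizeof = 72, alignof = 4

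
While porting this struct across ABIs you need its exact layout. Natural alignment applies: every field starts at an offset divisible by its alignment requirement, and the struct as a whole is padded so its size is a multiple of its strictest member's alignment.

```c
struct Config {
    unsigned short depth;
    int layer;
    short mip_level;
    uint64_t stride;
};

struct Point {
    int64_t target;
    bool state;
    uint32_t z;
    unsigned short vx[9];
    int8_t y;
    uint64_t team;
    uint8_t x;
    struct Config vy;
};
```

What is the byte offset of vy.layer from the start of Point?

60

Config: depth at 0 (size 2, align 2) → ends 2; pad 2 to align 4 for layer; layer at 4 (size 4, align 4) → ends 8; mip_level at 8 (size 2, align 2) → ends 10; pad 6 to align 8 for stride; stride at 16 (size 8, align 8) → ends 24; total 24 bytes, alignment 8
target at 0 (size 8, align 8) → ends 8
state at 8 (size 1, align 1) → ends 9
pad 3 to align 4 for z
z at 12 (size 4, align 4) → ends 16
vx at 16 (size 18, align 2) → ends 34
y at 34 (size 1, align 1) → ends 35
pad 5 to align 8 for team
team at 40 (size 8, align 8) → ends 48
x at 48 (size 1, align 1) → ends 49
pad 7 to align 8 for vy
vy at 56 (size 24, align 8) → ends 80
within Config: layer at 4
56 + 4 = 60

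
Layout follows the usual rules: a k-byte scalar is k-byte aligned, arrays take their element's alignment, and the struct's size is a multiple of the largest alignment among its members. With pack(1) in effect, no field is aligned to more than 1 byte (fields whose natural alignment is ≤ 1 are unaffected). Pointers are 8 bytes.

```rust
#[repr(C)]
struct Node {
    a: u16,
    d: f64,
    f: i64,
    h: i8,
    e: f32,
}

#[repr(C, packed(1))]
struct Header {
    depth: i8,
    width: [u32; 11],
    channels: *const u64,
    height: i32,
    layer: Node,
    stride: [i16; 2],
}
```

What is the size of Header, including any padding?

Node: @0: a [2B, align 2] → 2; +6 pad (align 8); @8: d [8B, align 8] → 16; @16: f [8B, align 8] → 24; @24: h [1B, align 1] → 25; +3 pad (align 4); @28: e [4B, align 4] → 32; size 32, align 8
@0: depth [1B, align 1] → 1
@1: width [44B, align 1] → 45
@45: channels [8B, align 1] → 53
@53: height [4B, align 1] → 57
@57: layer [32B, align 1] → 89
@89: stride [4B, align 1] → 93
size 93, align 1

93 bytes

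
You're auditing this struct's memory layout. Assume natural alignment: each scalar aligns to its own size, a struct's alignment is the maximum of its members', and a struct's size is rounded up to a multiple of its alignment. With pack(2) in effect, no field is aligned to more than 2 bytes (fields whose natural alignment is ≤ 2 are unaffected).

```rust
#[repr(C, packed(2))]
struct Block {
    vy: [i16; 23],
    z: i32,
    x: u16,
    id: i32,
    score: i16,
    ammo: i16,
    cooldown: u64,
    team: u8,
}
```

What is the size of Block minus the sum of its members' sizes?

1

vy at 0 (size 46, align 2) → ends 46
z at 46 (size 4, align 2) → ends 50
x at 50 (size 2, align 2) → ends 52
id at 52 (size 4, align 2) → ends 56
score at 56 (size 2, align 2) → ends 58
ammo at 58 (size 2, align 2) → ends 60
cooldown at 60 (size 8, align 2) → ends 68
team at 68 (size 1, align 1) → ends 69
tail pad 1 to reach multiple of 2
total 70 bytes, alignment 2
data bytes 69, size 70 → padding 1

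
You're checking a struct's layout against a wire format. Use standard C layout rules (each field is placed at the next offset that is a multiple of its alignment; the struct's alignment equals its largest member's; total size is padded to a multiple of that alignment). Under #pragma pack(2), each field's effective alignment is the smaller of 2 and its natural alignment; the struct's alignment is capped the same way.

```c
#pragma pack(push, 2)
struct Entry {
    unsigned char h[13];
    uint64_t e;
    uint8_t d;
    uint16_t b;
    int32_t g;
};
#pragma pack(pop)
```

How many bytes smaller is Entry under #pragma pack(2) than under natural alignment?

natural layout:
  h at 0 (size 13, align 1) → ends 13
  pad 3 to align 8 for e
  e at 16 (size 8, align 8) → ends 24
  d at 24 (size 1, align 1) → ends 25
  pad 1 to align 2 for b
  b at 26 (size 2, align 2) → ends 28
  g at 28 (size 4, align 4) → ends 32
  total 32 bytes, alignment 8
packed(2) layout:
  h at 0 (size 13, align 1) → ends 13
  pad 1 to align 2 for e
  e at 14 (size 8, align 2) → ends 22
  d at 22 (size 1, align 1) → ends 23
  pad 1 to align 2 for b
  b at 24 (size 2, align 2) → ends 26
  g at 26 (size 4, align 2) → ends 30
  total 30 bytes, alignment 2
32 − 30 = 2

2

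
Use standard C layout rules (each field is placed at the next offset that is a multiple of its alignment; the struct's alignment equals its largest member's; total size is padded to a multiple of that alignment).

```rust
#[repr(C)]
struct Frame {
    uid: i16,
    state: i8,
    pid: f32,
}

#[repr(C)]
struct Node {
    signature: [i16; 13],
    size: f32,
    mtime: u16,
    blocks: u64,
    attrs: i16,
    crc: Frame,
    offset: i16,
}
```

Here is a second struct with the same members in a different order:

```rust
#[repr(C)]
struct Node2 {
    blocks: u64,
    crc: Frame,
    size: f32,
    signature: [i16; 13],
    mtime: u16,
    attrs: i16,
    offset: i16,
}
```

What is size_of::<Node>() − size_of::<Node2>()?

Frame: uid at 0 (size 2, align 2) → ends 2; state at 2 (size 1, align 1) → ends 3; pad 1 to align 4 for pid; pid at 4 (size 4, align 4) → ends 8; total 8 bytes, alignment 4
signature at 0 (size 26, align 2) → ends 26
pad 2 to align 4 for size
size at 28 (size 4, align 4) → ends 32
mtime at 32 (size 2, align 2) → ends 34
pad 6 to align 8 for blocks
blocks at 40 (size 8, align 8) → ends 48
attrs at 48 (size 2, align 2) → ends 50
pad 2 to align 4 for crc
crc at 52 (size 8, align 4) → ends 60
offset at 60 (size 2, align 2) → ends 62
tail pad 2 to reach multiple of 8
total 64 bytes, alignment 8
— Node2 —
blocks at 0 (size 8, align 8) → ends 8
crc at 8 (size 8, align 4) → ends 16
size at 16 (size 4, align 4) → ends 20
signature at 20 (size 26, align 2) → ends 46
mtime at 46 (size 2, align 2) → ends 48
attrs at 48 (size 2, align 2) → ends 50
offset at 50 (size 2, align 2) → ends 52
tail pad 4 to reach multiple of 8
total 56 bytes, alignment 8
64 − 56 = 8

8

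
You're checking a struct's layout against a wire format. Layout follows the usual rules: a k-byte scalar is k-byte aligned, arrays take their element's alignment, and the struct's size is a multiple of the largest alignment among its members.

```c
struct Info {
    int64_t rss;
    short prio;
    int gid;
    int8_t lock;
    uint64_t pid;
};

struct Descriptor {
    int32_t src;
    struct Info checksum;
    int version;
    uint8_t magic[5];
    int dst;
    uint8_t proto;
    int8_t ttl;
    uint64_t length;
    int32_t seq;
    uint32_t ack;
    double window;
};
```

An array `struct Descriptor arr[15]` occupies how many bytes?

Info: rss at 0 (size 8, align 8) → ends 8; prio at 8 (size 2, align 2) → ends 10; pad 2 to align 4 for gid; gid at 12 (size 4, align 4) → ends 16; lock at 16 (size 1, align 1) → ends 17; pad 7 to align 8 for pid; pid at 24 (size 8, align 8) → ends 32; total 32 bytes, alignment 8
src at 0 (size 4, align 4) → ends 4
pad 4 to align 8 for checksum
checksum at 8 (size 32, align 8) → ends 40
version at 40 (size 4, align 4) → ends 44
magic at 44 (size 5, align 1) → ends 49
pad 3 to align 4 for dst
dst at 52 (size 4, align 4) → ends 56
proto at 56 (size 1, align 1) → ends 57
ttl at 57 (size 1, align 1) → ends 58
pad 6 to align 8 for length
length at 64 (size 8, align 8) → ends 72
seq at 72 (size 4, align 4) → ends 76
ack at 76 (size 4, align 4) → ends 80
window at 80 (size 8, align 8) → ends 88
total 88 bytes, alignment 8
array of 15: 15 × 88 = 1320

1320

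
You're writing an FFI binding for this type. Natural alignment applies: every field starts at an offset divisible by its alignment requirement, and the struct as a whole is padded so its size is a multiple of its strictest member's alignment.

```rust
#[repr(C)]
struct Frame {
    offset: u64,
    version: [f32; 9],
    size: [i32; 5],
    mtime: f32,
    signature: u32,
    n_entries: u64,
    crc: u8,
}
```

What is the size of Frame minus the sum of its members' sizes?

7

0..8  offset  (8B, 8-aligned)
8..44  version  (36B, 4-aligned)
44..64  size  (20B, 4-aligned)
64..68  mtime  (4B, 4-aligned)
68..72  signature  (4B, 4-aligned)
72..80  n_entries  (8B, 8-aligned)
80..81  crc  (1B, 1-aligned)
81..88  -- tail padding (7B)
sizeof = 88, alignof = 8
data bytes 81, size 88 → padding 7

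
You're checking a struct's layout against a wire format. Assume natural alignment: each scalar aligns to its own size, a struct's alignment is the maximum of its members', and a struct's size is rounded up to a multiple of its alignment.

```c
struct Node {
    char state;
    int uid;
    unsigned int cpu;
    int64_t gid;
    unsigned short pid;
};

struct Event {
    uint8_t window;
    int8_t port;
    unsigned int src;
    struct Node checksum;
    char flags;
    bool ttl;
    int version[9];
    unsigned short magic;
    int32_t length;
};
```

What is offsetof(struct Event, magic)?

Node: 0..1  state  (1B, 1-aligned); 1..4  -- padding (3B); 4..8  uid  (4B, 4-aligned); 8..12  cpu  (4B, 4-aligned); 12..16  -- padding (4B); 16..24  gid  (8B, 8-aligned); 24..26  pid  (2B, 2-aligned); 26..32  -- tail padding (6B); sizeof = 32, alignof = 8
0..1  window  (1B, 1-aligned)
1..2  port  (1B, 1-aligned)
2..4  -- padding (2B)
4..8  src  (4B, 4-aligned)
8..40  checksum  (32B, 8-aligned)
40..41  flags  (1B, 1-aligned)
41..42  ttl  (1B, 1-aligned)
42..44  -- padding (2B)
44..80  version  (36B, 4-aligned)
80..82  magic  (2B, 2-aligned)

80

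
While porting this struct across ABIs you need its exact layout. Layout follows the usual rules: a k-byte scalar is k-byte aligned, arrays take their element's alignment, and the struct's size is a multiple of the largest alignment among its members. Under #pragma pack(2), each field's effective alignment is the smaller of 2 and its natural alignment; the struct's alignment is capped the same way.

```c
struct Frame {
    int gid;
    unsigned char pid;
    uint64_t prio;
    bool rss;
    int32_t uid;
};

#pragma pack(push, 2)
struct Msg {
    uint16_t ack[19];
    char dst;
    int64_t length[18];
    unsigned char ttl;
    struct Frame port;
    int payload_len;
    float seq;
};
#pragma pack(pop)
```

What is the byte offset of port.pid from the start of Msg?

190

Frame: 0..4  gid  (4B, 4-aligned); 4..5  pid  (1B, 1-aligned); 5..8  -- padding (3B); 8..16  prio  (8B, 8-aligned); 16..17  rss  (1B, 1-aligned); 17..20  -- padding (3B); 20..24  uid  (4B, 4-aligned); sizeof = 24, alignof = 8
0..38  ack  (38B, 2-aligned)
38..39  dst  (1B, 1-aligned)
39..40  -- padding (1B)
40..184  length  (144B, 2-aligned)
184..185  ttl  (1B, 1-aligned)
185..186  -- padding (1B)
186..210  port  (24B, 2-aligned)
within Frame: pid at 4
186 + 4 = 190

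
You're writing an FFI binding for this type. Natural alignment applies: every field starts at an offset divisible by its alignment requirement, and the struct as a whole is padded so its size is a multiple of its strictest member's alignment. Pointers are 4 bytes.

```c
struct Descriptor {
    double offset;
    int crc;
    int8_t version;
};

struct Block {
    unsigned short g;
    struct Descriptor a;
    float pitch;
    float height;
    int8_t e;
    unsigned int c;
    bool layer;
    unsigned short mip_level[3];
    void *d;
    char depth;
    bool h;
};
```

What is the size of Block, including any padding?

56 bytes

Descriptor: offset at 0 (size 8, align 8) → ends 8; crc at 8 (size 4, align 4) → ends 12; version at 12 (size 1, align 1) → ends 13; tail pad 3 to reach multiple of 8; total 16 bytes, alignment 8
g at 0 (size 2, align 2) → ends 2
pad 6 to align 8 for a
a at 8 (size 16, align 8) → ends 24
pitch at 24 (size 4, align 4) → ends 28
height at 28 (size 4, align 4) → ends 32
e at 32 (size 1, align 1) → ends 33
pad 3 to align 4 for c
c at 36 (size 4, align 4) → ends 40
layer at 40 (size 1, align 1) → ends 41
pad 1 to align 2 for mip_level
mip_level at 42 (size 6, align 2) → ends 48
d at 48 (size 4, align 4) → ends 52
depth at 52 (size 1, align 1) → ends 53
h at 53 (size 1, align 1) → ends 54
tail pad 2 to reach multiple of 8
total 56 bytes, alignment 8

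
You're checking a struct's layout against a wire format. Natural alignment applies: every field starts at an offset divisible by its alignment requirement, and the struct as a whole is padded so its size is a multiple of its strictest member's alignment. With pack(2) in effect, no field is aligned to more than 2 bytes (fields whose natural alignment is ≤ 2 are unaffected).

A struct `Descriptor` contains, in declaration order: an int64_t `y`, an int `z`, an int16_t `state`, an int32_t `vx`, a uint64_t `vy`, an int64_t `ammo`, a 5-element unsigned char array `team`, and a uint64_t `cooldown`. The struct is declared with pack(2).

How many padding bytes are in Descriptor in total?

1

@0: y [8B, align 2] → 8
@8: z [4B, align 2] → 12
@12: state [2B, align 2] → 14
@14: vx [4B, align 2] → 18
@18: vy [8B, align 2] → 26
@26: ammo [8B, align 2] → 34
@34: team [5B, align 1] → 39
+1 pad (align 2)
@40: cooldown [8B, align 2] → 48
size 48, align 2
data bytes 47, size 48 → padding 1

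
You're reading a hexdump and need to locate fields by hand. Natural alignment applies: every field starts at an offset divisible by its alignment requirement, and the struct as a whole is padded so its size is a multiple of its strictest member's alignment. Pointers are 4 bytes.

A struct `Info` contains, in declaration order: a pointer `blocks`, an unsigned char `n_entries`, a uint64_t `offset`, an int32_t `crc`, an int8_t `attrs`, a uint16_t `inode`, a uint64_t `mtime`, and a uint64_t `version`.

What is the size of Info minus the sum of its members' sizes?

0..4  blocks  (4B, 4-aligned)
4..5  n_entries  (1B, 1-aligned)
5..8  -- padding (3B)
8..16  offset  (8B, 8-aligned)
16..20  crc  (4B, 4-aligned)
20..21  attrs  (1B, 1-aligned)
21..22  -- padding (1B)
22..24  inode  (2B, 2-aligned)
24..32  mtime  (8B, 8-aligned)
32..40  version  (8B, 8-aligned)
sizeof = 40, alignof = 8
data bytes 36, size 40 → padding 4

4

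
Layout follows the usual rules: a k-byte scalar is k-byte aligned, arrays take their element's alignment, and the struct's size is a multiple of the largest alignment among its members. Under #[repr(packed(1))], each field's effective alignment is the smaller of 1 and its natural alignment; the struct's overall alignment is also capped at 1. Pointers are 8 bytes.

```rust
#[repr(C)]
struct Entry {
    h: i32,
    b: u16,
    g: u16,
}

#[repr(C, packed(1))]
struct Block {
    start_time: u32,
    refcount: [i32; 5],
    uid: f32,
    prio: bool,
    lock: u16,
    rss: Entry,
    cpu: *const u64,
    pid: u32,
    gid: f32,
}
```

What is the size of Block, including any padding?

Entry: @0: h [4B, align 4] → 4; @4: b [2B, align 2] → 6; @6: g [2B, align 2] → 8; size 8, align 4
@0: start_time [4B, align 1] → 4
@4: refcount [20B, align 1] → 24
@24: uid [4B, align 1] → 28
@28: prio [1B, align 1] → 29
@29: lock [2B, align 1] → 31
@31: rss [8B, align 1] → 39
@39: cpu [8B, align 1] → 47
@47: pid [4B, align 1] → 51
@51: gid [4B, align 1] → 55
size 55, align 1

55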